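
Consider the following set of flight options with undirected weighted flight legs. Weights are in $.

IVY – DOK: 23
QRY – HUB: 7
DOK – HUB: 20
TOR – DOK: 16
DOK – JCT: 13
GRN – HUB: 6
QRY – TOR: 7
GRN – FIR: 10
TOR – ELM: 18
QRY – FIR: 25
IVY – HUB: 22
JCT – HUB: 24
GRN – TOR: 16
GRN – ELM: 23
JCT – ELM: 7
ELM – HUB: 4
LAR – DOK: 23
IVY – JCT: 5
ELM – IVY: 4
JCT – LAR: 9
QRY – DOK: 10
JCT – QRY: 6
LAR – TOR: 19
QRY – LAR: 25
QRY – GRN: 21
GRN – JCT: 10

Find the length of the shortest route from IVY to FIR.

Settle nodes by increasing distance from IVY:
IVY: 0
ELM: 4  (via IVY)
JCT: 5  (via IVY)
HUB: 8  (via ELM)
QRY: 11  (via JCT)
LAR: 14  (via JCT)
GRN: 14  (via HUB)
TOR: 18  (via QRY)
DOK: 18  (via JCT)
FIR: 24  (via GRN)
Shortest route: IVY → ELM → HUB → GRN → FIR = $24.

$24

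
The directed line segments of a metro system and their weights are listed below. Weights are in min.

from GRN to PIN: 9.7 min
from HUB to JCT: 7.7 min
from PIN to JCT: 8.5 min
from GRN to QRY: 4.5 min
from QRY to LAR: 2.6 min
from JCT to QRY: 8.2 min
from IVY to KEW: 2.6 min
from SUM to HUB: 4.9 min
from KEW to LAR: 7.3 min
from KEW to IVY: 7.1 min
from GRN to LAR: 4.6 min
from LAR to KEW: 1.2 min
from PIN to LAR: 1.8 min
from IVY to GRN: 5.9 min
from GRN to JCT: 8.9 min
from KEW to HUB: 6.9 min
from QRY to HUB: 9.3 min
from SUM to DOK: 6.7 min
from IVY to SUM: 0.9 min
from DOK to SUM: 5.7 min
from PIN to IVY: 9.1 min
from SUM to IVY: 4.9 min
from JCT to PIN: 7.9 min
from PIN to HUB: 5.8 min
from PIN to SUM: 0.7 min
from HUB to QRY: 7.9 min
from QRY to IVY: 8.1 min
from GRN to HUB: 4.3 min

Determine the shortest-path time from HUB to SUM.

Shortest distances from HUB:
HUB: 0
JCT: 7.7  (via HUB)
QRY: 7.9  (via HUB)
LAR: 10.5  (via QRY)
KEW: 11.7  (via LAR)
PIN: 15.6  (via JCT)
IVY: 16  (via QRY)
SUM: 16.3  (via PIN)
Shortest route: HUB → JCT → PIN → SUM = 16.3 min.

16.3 min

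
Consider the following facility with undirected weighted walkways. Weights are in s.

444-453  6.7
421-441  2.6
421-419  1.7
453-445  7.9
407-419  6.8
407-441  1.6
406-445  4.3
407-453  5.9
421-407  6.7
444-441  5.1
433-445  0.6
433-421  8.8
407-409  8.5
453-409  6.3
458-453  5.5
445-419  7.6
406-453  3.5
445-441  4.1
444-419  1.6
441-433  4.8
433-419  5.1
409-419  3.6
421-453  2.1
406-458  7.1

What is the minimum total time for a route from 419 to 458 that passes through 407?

17.3 s

Best 419 to 407: 419 → 421 → 441 → 407 costing 5.9
Shortest 407→458: 407 → 453 → 458 = 11.4
Total via 407: 5.9 + 11.4 = 17.3 s.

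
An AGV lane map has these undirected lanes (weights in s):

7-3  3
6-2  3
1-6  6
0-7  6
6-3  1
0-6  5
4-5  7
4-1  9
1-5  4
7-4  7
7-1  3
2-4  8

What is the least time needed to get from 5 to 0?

13 s

Enumerating some paths:
5 - 1 - 7 - 3 - 6 - 0: 4+3+3+1+5 = 16
5 - 1 - 6 - 0: 4+6+5 = 15
5 - 1 - 7 - 0: 4+3+6 = 13
The minimum is 13 s via 5 - 1 - 7 - 0.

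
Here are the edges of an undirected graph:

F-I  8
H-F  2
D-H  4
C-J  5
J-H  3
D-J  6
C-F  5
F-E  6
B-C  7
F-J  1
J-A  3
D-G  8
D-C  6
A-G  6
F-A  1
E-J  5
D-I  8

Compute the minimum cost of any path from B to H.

14

Running Dijkstra from B:
B: 0
C: 7  (via B)
F: 12  (via C)
J: 12  (via C)
A: 13  (via F)
D: 13  (via C)
H: 14  (via F)
Shortest route: B–C–F–H = 14.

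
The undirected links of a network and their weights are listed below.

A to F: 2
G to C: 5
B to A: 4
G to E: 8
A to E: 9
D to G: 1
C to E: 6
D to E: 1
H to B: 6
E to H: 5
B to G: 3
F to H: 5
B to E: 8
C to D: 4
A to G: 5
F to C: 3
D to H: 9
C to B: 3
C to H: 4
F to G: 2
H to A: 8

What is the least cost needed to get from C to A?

5

Settle nodes by increasing distance from C:
C: 0
B: 3  (via C)
F: 3  (via C)
D: 4  (via C)
H: 4  (via C)
A: 5  (via F)
Shortest route: C → F → A = 5.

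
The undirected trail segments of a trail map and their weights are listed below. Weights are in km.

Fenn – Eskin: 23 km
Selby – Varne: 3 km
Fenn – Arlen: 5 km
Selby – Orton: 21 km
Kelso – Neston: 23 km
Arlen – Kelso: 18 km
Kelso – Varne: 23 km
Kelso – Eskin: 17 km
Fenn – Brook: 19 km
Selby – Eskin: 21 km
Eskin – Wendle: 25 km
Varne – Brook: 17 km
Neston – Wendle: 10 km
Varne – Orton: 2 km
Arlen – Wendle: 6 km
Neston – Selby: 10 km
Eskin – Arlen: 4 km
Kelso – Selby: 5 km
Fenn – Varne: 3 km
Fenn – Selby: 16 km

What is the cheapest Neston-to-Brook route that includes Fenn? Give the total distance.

35 km

Shortest Neston→Fenn: Neston → Selby → Varne → Fenn = 16
Best Fenn to Brook: Fenn → Brook costing 19
Total via Fenn: 16 + 19 = 35 km.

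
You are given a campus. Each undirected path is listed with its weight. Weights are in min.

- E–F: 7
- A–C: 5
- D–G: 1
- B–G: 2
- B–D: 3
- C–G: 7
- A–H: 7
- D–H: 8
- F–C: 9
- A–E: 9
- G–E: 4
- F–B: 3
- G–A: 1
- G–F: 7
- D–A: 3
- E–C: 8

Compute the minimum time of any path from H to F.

Compare a few routes:
H - A - G - B - F: 7+1+2+3 = 13
H - D - G - B - F: 8+1+2+3 = 14
H - D - B - F: 8+3+3 = 14
The minimum is 13 min via H - A - G - B - F.

13 min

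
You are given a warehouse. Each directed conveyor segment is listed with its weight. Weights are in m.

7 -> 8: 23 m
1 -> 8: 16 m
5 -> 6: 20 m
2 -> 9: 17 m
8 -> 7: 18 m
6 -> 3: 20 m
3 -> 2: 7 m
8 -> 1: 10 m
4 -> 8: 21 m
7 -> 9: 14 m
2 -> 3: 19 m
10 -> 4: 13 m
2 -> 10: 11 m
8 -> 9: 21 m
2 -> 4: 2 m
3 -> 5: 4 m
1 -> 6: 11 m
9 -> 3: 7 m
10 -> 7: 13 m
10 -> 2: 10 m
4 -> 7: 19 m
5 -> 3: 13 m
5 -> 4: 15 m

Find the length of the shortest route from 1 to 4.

40 m

Enumerating some paths:
1 → 6 → 3 → 2 → 10 → 4: 11+20+7+11+13 = 62
1 → 6 → 3 → 2 → 4: 11+20+7+2 = 40
1 → 6 → 3 → 5 → 4: 11+20+4+15 = 50
1 → 8 → 9 → 3 → 2 → 4: 16+21+7+7+2 = 53
The minimum is 40 m via 1 → 6 → 3 → 2 → 4.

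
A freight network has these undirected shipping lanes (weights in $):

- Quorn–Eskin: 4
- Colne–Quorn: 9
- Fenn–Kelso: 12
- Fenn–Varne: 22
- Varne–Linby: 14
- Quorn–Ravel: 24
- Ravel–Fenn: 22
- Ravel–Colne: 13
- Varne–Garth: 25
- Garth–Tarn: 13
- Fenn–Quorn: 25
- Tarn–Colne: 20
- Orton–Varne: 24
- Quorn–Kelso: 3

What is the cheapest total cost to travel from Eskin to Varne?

Compare a few routes:
Eskin–Quorn–Fenn–Varne: 4+25+22 = 51
Eskin–Quorn–Kelso–Fenn–Varne: 4+3+12+22 = 41
Cheapest is Eskin–Quorn–Kelso–Fenn–Varne at $41.

$41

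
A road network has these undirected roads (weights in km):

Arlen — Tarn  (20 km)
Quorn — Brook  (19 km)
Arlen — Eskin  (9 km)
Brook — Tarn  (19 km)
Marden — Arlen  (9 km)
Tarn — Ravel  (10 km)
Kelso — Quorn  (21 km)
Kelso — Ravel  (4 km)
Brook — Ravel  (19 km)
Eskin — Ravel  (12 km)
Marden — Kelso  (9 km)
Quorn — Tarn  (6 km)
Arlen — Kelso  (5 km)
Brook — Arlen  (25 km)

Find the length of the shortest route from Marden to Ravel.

Running Dijkstra from Marden:
Marden: 0
Arlen: 9  (via Marden)
Kelso: 9  (via Marden)
Ravel: 13  (via Kelso)
Shortest route: Marden–Kelso–Ravel = 13 km.

13 km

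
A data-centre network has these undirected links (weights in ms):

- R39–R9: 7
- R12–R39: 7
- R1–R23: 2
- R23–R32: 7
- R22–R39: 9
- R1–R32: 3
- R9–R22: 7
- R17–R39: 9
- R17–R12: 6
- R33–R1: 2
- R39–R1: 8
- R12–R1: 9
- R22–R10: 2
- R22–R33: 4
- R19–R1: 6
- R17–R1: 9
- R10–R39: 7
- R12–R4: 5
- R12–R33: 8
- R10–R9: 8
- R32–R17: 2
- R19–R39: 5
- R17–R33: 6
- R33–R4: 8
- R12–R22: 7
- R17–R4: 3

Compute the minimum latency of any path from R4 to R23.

10 ms

Shortest distances from R4:
R4: 0
R17: 3  (via R4)
R12: 5  (via R4)
R32: 5  (via R17)
R1: 8  (via R32)
R33: 8  (via R4)
R23: 10  (via R1)
Shortest route: R4–R17–R32–R1–R23 = 10 ms.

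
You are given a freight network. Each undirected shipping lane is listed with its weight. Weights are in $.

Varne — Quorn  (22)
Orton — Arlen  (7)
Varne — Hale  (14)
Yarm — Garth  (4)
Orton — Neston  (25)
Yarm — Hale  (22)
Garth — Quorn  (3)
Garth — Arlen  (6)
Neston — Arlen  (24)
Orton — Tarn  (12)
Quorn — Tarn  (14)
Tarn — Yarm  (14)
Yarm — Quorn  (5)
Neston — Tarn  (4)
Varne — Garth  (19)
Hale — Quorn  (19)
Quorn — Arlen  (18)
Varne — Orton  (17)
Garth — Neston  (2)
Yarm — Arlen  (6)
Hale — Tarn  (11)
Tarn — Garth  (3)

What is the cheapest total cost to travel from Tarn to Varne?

Settle nodes by increasing distance from Tarn:
Tarn: 0
Garth: 3  (via Tarn)
Neston: 4  (via Tarn)
Quorn: 6  (via Garth)
Yarm: 7  (via Garth)
Arlen: 9  (via Garth)
Hale: 11  (via Tarn)
Orton: 12  (via Tarn)
Varne: 22  (via Garth)
Shortest route: Tarn–Garth–Varne = $22.

$22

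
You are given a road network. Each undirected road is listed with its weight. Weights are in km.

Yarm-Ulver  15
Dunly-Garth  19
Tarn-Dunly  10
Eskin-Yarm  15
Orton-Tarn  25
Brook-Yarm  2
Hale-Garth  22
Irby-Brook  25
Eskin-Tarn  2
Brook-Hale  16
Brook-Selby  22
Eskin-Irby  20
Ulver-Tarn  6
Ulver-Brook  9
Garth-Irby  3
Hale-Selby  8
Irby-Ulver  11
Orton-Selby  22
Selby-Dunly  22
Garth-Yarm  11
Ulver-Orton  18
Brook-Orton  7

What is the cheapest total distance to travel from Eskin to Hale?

Shortest distances from Eskin:
Eskin: 0
Tarn: 2  (via Eskin)
Ulver: 8  (via Tarn)
Dunly: 12  (via Tarn)
Yarm: 15  (via Eskin)
Brook: 17  (via Ulver)
Irby: 19  (via Ulver)
Garth: 22  (via Irby)
Orton: 24  (via Brook)
Hale: 33  (via Brook)
Shortest route: Eskin → Tarn → Ulver → Brook → Hale = 33 km.

33 km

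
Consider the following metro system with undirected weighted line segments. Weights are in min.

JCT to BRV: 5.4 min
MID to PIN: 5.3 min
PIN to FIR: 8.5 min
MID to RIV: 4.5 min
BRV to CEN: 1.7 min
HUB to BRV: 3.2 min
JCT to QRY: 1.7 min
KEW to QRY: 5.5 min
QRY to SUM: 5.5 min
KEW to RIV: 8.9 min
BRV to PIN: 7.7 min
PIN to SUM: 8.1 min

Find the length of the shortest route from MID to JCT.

Compare a few routes:
MID–PIN–SUM–QRY–JCT: 5.3+8.1+5.5+1.7 = 20.6
MID–PIN–BRV–JCT: 5.3+7.7+5.4 = 18.4
MID–RIV–KEW–QRY–JCT: 4.5+8.9+5.5+1.7 = 20.6
Cheapest is MID–PIN–BRV–JCT at 18.4 min.

18.4 min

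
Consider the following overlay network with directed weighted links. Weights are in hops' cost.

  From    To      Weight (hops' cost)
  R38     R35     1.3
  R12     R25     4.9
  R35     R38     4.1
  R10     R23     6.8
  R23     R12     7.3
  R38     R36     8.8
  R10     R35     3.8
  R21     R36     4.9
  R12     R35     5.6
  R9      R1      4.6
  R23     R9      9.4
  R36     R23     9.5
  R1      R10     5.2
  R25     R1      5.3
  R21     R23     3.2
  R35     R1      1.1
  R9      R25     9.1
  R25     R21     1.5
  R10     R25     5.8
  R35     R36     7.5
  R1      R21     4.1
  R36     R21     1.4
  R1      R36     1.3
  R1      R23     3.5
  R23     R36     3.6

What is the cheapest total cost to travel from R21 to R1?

Candidate routes:
R21 → R23 → R9 → R1: 3.2+9.4+4.6 = 17.2
R21 → R23 → R12 → R25 → R1: 3.2+7.3+4.9+5.3 = 20.7
Cheapest is R21 → R23 → R9 → R1 at 17.2 hops' cost.

17.2 hops' cost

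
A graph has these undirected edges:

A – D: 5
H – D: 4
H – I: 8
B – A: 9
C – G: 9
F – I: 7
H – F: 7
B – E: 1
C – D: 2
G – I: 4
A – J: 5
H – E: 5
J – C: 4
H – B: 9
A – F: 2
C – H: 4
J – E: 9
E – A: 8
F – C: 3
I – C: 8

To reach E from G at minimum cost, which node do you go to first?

I

Candidate routes:
G - C - H - E: 9+4+5 = 18
G - I - H - E: 4+8+5 = 17
G - C - D - H - E: 9+2+4+5 = 20
The minimum is 17 via G - I - H - E.
So from G the first move is to I.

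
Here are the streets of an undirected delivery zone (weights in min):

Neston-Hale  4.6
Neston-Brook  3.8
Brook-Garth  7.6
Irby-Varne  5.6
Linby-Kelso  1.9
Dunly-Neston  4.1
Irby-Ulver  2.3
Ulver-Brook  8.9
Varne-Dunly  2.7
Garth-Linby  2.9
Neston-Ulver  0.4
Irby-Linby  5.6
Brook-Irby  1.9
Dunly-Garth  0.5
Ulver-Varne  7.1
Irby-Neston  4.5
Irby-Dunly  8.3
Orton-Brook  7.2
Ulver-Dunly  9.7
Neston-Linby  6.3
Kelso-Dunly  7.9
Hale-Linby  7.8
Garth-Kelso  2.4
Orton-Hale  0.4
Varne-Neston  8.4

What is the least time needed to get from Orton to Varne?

Enumerating some paths:
Orton - Hale - Neston - Ulver - Irby - Varne: 0.4+4.6+0.4+2.3+5.6 = 13.3
Orton - Hale - Neston - Varne: 0.4+4.6+8.4 = 13.4
Orton - Hale - Neston - Dunly - Varne: 0.4+4.6+4.1+2.7 = 11.8
Orton - Hale - Neston - Ulver - Varne: 0.4+4.6+0.4+7.1 = 12.5
The minimum is 11.8 min via Orton - Hale - Neston - Dunly - Varne.

11.8 min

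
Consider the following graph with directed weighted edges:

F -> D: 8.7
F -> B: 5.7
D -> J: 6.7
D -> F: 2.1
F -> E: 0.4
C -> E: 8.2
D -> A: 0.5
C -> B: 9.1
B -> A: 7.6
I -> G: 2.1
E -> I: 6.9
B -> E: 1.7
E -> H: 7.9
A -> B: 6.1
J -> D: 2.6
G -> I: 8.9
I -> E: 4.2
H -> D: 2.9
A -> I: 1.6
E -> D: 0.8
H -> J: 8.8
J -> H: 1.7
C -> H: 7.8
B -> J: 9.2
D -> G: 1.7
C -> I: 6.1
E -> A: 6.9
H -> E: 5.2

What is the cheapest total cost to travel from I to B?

11.6

Enumerating some paths:
I - E - D - A - B: 4.2+0.8+0.5+6.1 = 11.6
I - E - D - F - B: 4.2+0.8+2.1+5.7 = 12.8
The minimum is 11.6 via I - E - D - A - B.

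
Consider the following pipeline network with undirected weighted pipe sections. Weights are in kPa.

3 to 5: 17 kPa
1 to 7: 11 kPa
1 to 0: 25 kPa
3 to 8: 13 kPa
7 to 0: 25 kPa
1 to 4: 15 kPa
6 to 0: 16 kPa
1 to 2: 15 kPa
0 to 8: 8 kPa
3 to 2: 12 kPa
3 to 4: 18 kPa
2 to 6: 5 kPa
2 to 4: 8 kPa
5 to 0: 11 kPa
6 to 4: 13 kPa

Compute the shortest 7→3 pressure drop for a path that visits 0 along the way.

Best 7 to 0: 7 → 0 costing 25
Shortest 0→3: 0 → 8 → 3 = 21
Total via 0: 25 + 21 = 46 kPa.

46 kPa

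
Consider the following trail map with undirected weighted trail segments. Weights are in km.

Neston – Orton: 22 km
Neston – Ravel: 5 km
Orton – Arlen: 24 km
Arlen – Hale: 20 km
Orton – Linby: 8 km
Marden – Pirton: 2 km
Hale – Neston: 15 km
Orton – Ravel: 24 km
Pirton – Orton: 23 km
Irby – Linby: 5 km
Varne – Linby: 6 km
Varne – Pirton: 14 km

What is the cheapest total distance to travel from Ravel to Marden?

Compare a few routes:
Ravel–Orton–Pirton–Marden: 24+23+2 = 49
Ravel–Neston–Orton–Pirton–Marden: 5+22+23+2 = 52
Ravel–Orton–Linby–Varne–Pirton–Marden: 24+8+6+14+2 = 54
The minimum is 49 km via Ravel–Orton–Pirton–Marden.

49 km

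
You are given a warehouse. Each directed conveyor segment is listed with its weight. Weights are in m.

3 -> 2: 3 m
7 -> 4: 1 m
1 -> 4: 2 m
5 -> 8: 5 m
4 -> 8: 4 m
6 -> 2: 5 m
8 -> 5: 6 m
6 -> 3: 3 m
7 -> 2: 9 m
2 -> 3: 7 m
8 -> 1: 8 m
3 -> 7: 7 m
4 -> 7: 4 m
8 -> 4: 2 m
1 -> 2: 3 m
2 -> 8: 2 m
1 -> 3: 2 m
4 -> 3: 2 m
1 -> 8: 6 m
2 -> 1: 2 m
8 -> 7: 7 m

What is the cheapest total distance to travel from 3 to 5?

Settle nodes by increasing distance from 3:
3: 0
2: 3  (via 3)
1: 5  (via 2)
8: 5  (via 2)
4: 7  (via 1)
7: 7  (via 3)
5: 11  (via 8)
Shortest route: 3 → 2 → 8 → 5 = 11 m.

11 m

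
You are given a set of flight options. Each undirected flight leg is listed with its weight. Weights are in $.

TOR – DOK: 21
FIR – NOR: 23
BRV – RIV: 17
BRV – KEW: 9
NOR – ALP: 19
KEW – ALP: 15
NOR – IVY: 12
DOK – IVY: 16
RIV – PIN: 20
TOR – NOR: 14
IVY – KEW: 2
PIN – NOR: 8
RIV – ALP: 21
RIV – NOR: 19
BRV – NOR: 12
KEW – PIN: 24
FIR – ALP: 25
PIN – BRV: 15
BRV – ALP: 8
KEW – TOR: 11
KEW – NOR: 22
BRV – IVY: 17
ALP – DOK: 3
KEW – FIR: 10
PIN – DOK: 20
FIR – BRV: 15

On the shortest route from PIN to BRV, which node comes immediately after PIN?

BRV

Enumerating some paths:
PIN → BRV: 15 = 15
PIN → NOR → BRV: 8+12 = 20
The minimum is $15 via PIN → BRV.
So from PIN the first move is to BRV.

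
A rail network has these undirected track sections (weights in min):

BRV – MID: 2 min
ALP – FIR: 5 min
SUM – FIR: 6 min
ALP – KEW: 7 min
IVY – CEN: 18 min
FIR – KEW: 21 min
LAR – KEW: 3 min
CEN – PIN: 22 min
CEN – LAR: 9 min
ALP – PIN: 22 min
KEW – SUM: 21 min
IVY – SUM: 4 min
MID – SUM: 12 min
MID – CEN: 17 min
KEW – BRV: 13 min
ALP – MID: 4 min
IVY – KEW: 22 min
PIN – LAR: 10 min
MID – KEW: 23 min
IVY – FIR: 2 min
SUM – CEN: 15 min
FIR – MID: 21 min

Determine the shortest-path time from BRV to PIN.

26 min

Enumerating some paths:
BRV–MID–ALP–PIN: 2+4+22 = 28
BRV–KEW–LAR–PIN: 13+3+10 = 26
BRV–MID–CEN–LAR–PIN: 2+17+9+10 = 38
Cheapest is BRV–KEW–LAR–PIN at 26 min.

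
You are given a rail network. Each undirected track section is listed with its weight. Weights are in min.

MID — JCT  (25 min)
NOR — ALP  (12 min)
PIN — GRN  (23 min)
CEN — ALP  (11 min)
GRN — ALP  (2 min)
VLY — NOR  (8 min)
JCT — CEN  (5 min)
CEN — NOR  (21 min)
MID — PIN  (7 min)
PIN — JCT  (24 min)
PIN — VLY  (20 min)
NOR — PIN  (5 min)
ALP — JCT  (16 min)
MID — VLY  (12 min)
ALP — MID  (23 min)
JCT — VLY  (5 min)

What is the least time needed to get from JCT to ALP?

16 min

Candidate routes:
JCT–VLY–NOR–ALP: 5+8+12 = 25
JCT–ALP: 16 = 16
The minimum is 16 min via JCT–ALP.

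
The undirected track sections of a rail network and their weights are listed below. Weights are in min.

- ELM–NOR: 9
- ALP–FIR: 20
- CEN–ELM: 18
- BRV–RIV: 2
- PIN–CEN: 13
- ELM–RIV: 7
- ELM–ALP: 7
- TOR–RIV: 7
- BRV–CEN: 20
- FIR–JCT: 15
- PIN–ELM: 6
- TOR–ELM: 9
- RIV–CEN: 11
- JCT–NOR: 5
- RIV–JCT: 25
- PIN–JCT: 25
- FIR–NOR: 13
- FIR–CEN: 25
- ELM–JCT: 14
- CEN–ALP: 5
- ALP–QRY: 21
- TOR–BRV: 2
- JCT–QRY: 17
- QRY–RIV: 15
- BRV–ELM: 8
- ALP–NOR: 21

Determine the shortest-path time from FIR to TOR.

31 min

Enumerating some paths:
FIR–NOR–ELM–TOR: 13+9+9 = 31
FIR–NOR–ELM–RIV–BRV–TOR: 13+9+7+2+2 = 33
FIR–NOR–ELM–BRV–TOR: 13+9+8+2 = 32
FIR–ALP–ELM–TOR: 20+7+9 = 36
The minimum is 31 min via FIR–NOR–ELM–TOR.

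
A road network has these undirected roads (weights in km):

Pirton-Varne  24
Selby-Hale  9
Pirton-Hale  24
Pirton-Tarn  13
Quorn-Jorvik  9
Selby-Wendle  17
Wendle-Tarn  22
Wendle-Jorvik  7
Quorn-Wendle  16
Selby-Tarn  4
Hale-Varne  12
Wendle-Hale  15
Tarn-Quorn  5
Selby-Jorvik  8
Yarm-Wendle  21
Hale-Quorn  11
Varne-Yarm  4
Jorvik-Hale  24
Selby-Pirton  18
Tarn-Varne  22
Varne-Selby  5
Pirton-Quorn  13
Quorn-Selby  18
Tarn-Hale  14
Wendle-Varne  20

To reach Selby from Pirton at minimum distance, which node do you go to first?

Tarn

Candidate routes:
Pirton–Quorn–Tarn–Selby: 13+5+4 = 22
Pirton–Selby: 18 = 18
Pirton–Tarn–Selby: 13+4 = 17
Cheapest is Pirton–Tarn–Selby at 17 km.
So from Pirton the first move is to Tarn.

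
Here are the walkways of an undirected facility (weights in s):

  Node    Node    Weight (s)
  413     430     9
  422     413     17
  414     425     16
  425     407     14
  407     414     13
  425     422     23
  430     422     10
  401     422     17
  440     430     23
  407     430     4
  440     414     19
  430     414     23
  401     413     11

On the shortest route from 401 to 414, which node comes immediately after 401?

Candidate routes:
401 → 413 → 430 → 414: 11+9+23 = 43
401 → 422 → 430 → 407 → 414: 17+10+4+13 = 44
401 → 422 → 430 → 414: 17+10+23 = 50
401 → 413 → 430 → 407 → 414: 11+9+4+13 = 37
Cheapest is 401 → 413 → 430 → 407 → 414 at 37 s.
So from 401 the first move is to 413.

413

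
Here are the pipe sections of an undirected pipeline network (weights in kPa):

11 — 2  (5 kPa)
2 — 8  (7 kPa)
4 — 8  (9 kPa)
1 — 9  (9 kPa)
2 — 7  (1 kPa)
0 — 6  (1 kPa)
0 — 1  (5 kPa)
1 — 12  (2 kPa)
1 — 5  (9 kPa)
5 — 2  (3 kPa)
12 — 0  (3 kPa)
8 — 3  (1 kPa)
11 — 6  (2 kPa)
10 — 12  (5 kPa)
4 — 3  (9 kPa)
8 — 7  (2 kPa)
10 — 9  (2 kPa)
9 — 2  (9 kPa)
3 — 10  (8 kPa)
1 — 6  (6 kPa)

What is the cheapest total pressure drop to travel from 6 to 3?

Enumerating some paths:
6 - 11 - 2 - 7 - 8 - 3: 2+5+1+2+1 = 11
6 - 11 - 2 - 8 - 3: 2+5+7+1 = 15
6 - 0 - 12 - 10 - 3: 1+3+5+8 = 17
The minimum is 11 kPa via 6 - 11 - 2 - 7 - 8 - 3.

11 kPa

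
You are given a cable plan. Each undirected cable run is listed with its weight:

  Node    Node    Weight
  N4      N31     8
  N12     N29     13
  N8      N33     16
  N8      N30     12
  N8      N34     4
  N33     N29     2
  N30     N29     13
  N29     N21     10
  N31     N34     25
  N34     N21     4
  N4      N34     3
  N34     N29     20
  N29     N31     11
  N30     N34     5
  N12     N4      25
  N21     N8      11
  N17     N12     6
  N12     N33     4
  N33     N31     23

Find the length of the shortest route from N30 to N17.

25

Settle nodes by increasing distance from N30:
N30: 0
N34: 5  (via N30)
N4: 8  (via N34)
N21: 9  (via N34)
N8: 9  (via N34)
N29: 13  (via N30)
N33: 15  (via N29)
N31: 16  (via N4)
N12: 19  (via N33)
N17: 25  (via N12)
Shortest route: N30–N29–N33–N12–N17 = 25.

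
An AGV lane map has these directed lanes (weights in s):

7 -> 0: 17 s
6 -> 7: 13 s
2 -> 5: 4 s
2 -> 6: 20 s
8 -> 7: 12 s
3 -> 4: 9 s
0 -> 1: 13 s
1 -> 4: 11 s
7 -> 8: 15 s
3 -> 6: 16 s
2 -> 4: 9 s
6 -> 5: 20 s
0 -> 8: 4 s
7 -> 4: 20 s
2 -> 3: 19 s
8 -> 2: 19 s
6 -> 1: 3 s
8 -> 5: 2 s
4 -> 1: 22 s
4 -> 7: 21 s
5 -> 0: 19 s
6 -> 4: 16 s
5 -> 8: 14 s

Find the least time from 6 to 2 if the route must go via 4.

69 s

Best 6 to 4: 6 → 1 → 4 costing 14
Best 4 to 2: 4 → 7 → 8 → 2 costing 55
Total via 4: 14 + 55 = 69 s.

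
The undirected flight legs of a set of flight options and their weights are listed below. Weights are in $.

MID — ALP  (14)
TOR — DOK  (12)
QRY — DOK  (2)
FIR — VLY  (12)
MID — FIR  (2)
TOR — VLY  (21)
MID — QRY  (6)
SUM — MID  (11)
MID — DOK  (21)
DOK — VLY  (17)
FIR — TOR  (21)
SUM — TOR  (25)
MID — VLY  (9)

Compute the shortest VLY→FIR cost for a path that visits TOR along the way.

$42

Shortest VLY→TOR: VLY–TOR = 21
Best TOR to FIR: TOR–FIR costing 21
Total via TOR: 21 + 21 = $42.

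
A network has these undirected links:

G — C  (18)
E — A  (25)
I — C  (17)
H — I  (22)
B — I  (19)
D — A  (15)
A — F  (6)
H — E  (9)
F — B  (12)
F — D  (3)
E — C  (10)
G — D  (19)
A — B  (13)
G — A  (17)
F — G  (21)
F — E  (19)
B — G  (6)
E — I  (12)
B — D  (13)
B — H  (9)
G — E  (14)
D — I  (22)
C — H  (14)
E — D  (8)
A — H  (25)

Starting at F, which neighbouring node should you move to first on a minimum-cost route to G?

B

Candidate routes:
F–B–G: 12+6 = 18
F–D–G: 3+19 = 22
F–D–B–G: 3+13+6 = 22
F–G: 21 = 21
The minimum is 18 via F–B–G.
So from F the first move is to B.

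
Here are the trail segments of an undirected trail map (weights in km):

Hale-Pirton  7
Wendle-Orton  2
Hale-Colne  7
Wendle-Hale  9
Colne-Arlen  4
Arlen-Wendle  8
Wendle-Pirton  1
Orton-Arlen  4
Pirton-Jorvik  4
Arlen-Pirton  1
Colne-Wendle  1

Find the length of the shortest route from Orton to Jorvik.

7 km

Running Dijkstra from Orton:
Orton: 0
Wendle: 2  (via Orton)
Pirton: 3  (via Wendle)
Colne: 3  (via Wendle)
Arlen: 4  (via Orton)
Jorvik: 7  (via Pirton)
Shortest route: Orton–Wendle–Pirton–Jorvik = 7 km.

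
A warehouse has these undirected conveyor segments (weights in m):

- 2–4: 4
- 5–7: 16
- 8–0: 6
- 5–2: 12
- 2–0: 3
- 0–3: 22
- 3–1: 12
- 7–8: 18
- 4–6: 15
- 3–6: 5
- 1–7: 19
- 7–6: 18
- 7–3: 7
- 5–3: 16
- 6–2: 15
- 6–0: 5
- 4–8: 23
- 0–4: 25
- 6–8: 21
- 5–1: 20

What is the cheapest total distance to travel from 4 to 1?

29 m

Running Dijkstra from 4:
4: 0
2: 4  (via 4)
0: 7  (via 2)
6: 12  (via 0)
8: 13  (via 0)
5: 16  (via 2)
3: 17  (via 6)
7: 24  (via 3)
1: 29  (via 3)
Shortest route: 4 → 2 → 0 → 6 → 3 → 1 = 29 m.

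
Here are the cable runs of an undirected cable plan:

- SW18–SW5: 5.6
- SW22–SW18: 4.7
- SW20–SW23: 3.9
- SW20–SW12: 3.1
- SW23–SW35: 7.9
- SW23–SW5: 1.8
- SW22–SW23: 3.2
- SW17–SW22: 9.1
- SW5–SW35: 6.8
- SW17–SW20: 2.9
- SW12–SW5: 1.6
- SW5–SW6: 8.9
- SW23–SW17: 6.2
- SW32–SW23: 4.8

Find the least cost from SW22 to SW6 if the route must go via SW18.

Best SW22 to SW18: SW22 → SW18 costing 4.7
Shortest SW18→SW6: SW18 → SW5 → SW6 = 14.5
Total via SW18: 4.7 + 14.5 = 19.2.

19.2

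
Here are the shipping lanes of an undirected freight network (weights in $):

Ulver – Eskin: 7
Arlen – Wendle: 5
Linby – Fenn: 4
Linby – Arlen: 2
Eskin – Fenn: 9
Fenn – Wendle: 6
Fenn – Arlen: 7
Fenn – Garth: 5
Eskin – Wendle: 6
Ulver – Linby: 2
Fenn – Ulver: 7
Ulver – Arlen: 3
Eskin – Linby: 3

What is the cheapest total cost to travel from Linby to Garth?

Settle nodes by increasing distance from Linby:
Linby: 0
Arlen: 2  (via Linby)
Ulver: 2  (via Linby)
Eskin: 3  (via Linby)
Fenn: 4  (via Linby)
Wendle: 7  (via Arlen)
Garth: 9  (via Fenn)
Shortest route: Linby → Fenn → Garth = $9.

$9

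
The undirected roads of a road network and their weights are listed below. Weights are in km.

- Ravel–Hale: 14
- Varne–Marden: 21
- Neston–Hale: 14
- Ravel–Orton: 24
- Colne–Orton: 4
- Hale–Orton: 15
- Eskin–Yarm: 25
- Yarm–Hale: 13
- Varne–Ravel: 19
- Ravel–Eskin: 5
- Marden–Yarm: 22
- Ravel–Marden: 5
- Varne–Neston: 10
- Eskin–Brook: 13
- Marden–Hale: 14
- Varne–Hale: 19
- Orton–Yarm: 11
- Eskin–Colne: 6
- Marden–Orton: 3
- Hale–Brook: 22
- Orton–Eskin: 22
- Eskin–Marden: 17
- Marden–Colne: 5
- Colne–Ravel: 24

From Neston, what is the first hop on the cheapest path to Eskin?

Hale

Compare a few routes:
Neston → Hale → Marden → Ravel → Eskin: 14+14+5+5 = 38
Neston → Varne → Ravel → Eskin: 10+19+5 = 34
Neston → Hale → Ravel → Eskin: 14+14+5 = 33
Neston → Hale → Orton → Colne → Eskin: 14+15+4+6 = 39
The minimum is 33 km via Neston → Hale → Ravel → Eskin.
So from Neston the first move is to Hale.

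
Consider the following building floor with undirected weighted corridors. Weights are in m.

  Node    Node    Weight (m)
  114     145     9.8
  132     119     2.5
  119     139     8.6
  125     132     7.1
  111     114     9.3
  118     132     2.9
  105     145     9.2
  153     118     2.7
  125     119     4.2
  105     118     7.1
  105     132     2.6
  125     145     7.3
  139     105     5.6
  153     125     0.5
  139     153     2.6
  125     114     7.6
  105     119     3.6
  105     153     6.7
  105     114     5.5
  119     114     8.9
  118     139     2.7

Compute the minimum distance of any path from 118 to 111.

Candidate routes:
118–132–105–114–111: 2.9+2.6+5.5+9.3 = 20.3
118–105–114–111: 7.1+5.5+9.3 = 21.9
118–139–153–125–114–111: 2.7+2.6+0.5+7.6+9.3 = 22.7
118–153–125–114–111: 2.7+0.5+7.6+9.3 = 20.1
Cheapest is 118–153–125–114–111 at 20.1 m.

20.1 m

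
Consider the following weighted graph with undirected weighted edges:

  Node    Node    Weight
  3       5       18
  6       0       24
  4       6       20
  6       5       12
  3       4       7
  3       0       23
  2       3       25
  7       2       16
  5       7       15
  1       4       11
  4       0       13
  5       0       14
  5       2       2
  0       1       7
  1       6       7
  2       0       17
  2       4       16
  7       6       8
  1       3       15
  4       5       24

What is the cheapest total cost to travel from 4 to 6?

Shortest distances from 4:
4: 0
3: 7  (via 4)
1: 11  (via 4)
0: 13  (via 4)
2: 16  (via 4)
5: 18  (via 2)
6: 18  (via 1)
Shortest route: 4 → 1 → 6 = 18.

18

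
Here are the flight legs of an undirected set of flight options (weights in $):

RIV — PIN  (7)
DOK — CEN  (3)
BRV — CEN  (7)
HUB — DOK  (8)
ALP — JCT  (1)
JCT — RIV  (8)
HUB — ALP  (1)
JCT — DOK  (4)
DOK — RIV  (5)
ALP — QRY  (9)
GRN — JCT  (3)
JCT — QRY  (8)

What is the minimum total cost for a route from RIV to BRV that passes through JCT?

$22

Best RIV to JCT: RIV–JCT costing 8
Shortest JCT→BRV: JCT–DOK–CEN–BRV = 14
Total via JCT: 8 + 14 = $22.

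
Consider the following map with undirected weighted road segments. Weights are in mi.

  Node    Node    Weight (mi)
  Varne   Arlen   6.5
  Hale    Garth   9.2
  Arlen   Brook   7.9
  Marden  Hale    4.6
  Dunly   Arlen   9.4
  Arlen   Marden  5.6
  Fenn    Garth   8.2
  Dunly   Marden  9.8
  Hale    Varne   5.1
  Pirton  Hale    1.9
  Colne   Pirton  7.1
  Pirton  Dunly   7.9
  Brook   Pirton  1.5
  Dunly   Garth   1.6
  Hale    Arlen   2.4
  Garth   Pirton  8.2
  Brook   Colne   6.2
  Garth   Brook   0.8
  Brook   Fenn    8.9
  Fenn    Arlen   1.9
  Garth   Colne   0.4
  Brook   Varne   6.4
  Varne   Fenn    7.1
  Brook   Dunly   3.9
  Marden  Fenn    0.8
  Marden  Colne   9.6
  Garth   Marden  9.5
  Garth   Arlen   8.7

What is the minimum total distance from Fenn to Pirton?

6.2 mi

Running Dijkstra from Fenn:
Fenn: 0
Marden: 0.8  (via Fenn)
Arlen: 1.9  (via Fenn)
Hale: 4.3  (via Arlen)
Pirton: 6.2  (via Hale)
Shortest route: Fenn–Arlen–Hale–Pirton = 6.2 mi.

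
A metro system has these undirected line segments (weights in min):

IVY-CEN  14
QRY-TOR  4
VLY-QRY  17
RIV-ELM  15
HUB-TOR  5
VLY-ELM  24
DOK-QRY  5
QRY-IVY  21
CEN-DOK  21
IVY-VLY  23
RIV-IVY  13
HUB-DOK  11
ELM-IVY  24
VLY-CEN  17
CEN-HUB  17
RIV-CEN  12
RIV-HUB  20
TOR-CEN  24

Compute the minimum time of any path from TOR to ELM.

Enumerating some paths:
TOR–QRY–VLY–ELM: 4+17+24 = 45
TOR–HUB–RIV–ELM: 5+20+15 = 40
Cheapest is TOR–HUB–RIV–ELM at 40 min.

40 min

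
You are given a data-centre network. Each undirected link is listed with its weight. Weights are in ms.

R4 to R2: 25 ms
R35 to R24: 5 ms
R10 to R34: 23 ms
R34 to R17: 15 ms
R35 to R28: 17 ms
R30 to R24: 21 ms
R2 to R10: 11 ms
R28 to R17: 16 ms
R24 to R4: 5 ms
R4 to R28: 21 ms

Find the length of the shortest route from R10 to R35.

46 ms

Shortest distances from R10:
R10: 0
R2: 11  (via R10)
R34: 23  (via R10)
R4: 36  (via R2)
R17: 38  (via R34)
R24: 41  (via R4)
R35: 46  (via R24)
Shortest route: R10–R2–R4–R24–R35 = 46 ms.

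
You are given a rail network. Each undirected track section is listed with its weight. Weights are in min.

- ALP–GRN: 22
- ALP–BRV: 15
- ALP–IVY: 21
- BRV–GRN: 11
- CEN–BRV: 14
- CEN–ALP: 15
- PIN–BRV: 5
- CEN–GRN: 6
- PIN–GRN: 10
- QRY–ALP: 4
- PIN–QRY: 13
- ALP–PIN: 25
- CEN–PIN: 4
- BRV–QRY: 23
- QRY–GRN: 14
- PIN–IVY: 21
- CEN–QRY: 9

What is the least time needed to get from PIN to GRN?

10 min

Settle nodes by increasing distance from PIN:
PIN: 0
CEN: 4  (via PIN)
BRV: 5  (via PIN)
GRN: 10  (via PIN)
Shortest route: PIN–GRN = 10 min.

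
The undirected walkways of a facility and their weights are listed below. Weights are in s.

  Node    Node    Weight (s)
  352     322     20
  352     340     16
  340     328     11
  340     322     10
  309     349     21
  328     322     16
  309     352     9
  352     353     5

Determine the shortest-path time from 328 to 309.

Running Dijkstra from 328:
328: 0
340: 11  (via 328)
322: 16  (via 328)
352: 27  (via 340)
353: 32  (via 352)
309: 36  (via 352)
Shortest route: 328 → 340 → 352 → 309 = 36 s.

36 s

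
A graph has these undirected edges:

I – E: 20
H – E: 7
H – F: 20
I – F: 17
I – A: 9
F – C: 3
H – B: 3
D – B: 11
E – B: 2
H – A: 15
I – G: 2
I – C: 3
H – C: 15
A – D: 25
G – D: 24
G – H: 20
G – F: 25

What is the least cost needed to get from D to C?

Compare a few routes:
D → B → E → H → C: 11+2+7+15 = 35
D → B → H → C: 11+3+15 = 29
Cheapest is D → B → H → C at 29.

29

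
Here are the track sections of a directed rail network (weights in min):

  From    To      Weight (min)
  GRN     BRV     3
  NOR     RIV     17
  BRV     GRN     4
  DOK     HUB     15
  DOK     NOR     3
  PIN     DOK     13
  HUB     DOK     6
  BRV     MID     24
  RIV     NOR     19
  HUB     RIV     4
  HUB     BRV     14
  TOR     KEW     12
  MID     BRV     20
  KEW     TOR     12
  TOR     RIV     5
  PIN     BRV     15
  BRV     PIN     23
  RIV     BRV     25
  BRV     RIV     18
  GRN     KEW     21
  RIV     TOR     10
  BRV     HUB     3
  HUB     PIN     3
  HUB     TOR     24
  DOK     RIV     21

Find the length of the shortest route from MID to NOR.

Running Dijkstra from MID:
MID: 0
BRV: 20  (via MID)
HUB: 23  (via BRV)
GRN: 24  (via BRV)
PIN: 26  (via HUB)
RIV: 27  (via HUB)
DOK: 29  (via HUB)
NOR: 32  (via DOK)
Shortest route: MID → BRV → HUB → DOK → NOR = 32 min.

32 min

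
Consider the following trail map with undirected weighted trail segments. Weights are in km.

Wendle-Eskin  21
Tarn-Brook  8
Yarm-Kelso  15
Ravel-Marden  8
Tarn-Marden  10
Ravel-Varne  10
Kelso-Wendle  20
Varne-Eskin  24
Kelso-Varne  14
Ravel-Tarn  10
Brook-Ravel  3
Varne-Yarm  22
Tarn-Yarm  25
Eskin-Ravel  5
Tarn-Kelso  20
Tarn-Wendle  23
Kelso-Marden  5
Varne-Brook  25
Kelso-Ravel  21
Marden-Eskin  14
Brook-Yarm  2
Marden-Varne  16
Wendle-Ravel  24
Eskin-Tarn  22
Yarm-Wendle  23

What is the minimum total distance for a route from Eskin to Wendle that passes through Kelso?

38 km

Best Eskin to Kelso: Eskin–Ravel–Marden–Kelso costing 18
Best Kelso to Wendle: Kelso–Wendle costing 20
Total via Kelso: 18 + 20 = 38 km.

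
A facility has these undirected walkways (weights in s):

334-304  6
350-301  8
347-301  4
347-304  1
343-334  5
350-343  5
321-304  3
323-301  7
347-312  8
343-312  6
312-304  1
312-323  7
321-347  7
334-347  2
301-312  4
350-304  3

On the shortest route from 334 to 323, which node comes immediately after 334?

347

Candidate routes:
334 → 347 → 301 → 323: 2+4+7 = 13
334 → 304 → 312 → 323: 6+1+7 = 14
334 → 347 → 304 → 312 → 323: 2+1+1+7 = 11
The minimum is 11 s via 334 → 347 → 304 → 312 → 323.
So from 334 the first move is to 347.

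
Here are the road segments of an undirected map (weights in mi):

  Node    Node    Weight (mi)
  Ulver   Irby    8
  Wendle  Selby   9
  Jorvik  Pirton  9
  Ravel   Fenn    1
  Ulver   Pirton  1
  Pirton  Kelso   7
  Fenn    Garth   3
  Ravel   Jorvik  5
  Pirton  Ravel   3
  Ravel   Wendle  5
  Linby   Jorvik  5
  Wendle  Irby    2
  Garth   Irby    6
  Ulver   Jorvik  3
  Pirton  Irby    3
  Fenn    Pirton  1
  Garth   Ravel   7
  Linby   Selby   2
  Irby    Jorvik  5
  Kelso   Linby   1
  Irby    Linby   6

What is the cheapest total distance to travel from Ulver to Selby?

10 mi

Candidate routes:
Ulver - Jorvik - Linby - Selby: 3+5+2 = 10
Ulver - Pirton - Irby - Linby - Selby: 1+3+6+2 = 12
Ulver - Pirton - Kelso - Linby - Selby: 1+7+1+2 = 11
The minimum is 10 mi via Ulver - Jorvik - Linby - Selby.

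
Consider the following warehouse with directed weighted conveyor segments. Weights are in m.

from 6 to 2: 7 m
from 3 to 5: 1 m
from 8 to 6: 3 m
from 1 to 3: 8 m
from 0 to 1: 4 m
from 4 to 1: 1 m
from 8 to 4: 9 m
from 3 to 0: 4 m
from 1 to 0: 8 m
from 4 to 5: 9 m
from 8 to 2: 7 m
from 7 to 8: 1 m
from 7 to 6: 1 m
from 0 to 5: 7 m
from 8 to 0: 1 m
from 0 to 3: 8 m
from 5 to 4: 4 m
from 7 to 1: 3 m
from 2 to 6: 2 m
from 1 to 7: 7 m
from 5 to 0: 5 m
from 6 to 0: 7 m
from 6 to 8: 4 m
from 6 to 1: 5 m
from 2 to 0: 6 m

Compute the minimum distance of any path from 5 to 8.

13 m

Candidate routes:
5–4–1–7–8: 4+1+7+1 = 13
5–4–1–7–6–8: 4+1+7+1+4 = 17
The minimum is 13 m via 5–4–1–7–8.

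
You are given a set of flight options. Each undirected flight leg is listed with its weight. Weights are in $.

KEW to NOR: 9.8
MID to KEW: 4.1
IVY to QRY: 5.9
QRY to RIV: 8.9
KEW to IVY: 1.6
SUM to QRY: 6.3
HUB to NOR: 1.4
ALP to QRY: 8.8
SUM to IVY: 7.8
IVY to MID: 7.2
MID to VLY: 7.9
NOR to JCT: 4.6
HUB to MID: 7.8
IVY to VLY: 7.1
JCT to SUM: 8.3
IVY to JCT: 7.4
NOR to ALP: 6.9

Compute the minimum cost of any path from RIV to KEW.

Running Dijkstra from RIV:
RIV: 0
QRY: 8.9  (via RIV)
IVY: 14.8  (via QRY)
SUM: 15.2  (via QRY)
KEW: 16.4  (via IVY)
Shortest route: RIV → QRY → IVY → KEW = $16.4.

$16.4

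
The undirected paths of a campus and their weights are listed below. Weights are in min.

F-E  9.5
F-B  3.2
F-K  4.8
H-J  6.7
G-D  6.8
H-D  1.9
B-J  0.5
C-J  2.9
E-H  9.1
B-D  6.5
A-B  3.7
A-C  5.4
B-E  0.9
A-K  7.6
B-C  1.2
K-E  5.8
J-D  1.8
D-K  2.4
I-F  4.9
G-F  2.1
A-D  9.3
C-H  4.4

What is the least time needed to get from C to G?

Candidate routes:
C–B–J–D–G: 1.2+0.5+1.8+6.8 = 10.3
C–J–B–F–G: 2.9+0.5+3.2+2.1 = 8.7
C–B–F–G: 1.2+3.2+2.1 = 6.5
The minimum is 6.5 min via C–B–F–G.

6.5 min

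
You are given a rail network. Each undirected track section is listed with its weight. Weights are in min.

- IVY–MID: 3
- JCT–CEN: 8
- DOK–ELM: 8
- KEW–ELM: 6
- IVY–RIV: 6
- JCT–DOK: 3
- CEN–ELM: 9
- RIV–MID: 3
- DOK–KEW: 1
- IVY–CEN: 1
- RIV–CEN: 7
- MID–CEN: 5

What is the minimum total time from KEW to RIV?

19 min

Shortest distances from KEW:
KEW: 0
DOK: 1  (via KEW)
JCT: 4  (via DOK)
ELM: 6  (via KEW)
CEN: 12  (via JCT)
IVY: 13  (via CEN)
MID: 16  (via IVY)
RIV: 19  (via CEN)
Shortest route: KEW–DOK–JCT–CEN–RIV = 19 min.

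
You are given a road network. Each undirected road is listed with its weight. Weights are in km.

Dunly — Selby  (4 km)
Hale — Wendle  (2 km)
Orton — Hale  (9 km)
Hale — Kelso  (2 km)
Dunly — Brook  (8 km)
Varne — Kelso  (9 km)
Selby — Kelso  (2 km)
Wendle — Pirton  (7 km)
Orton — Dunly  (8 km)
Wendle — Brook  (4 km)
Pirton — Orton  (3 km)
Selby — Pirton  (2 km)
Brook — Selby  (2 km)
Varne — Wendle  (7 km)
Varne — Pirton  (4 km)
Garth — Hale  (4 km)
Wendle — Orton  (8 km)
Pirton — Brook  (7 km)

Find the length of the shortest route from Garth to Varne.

Enumerating some paths:
Garth → Hale → Kelso → Selby → Pirton → Varne: 4+2+2+2+4 = 14
Garth → Hale → Wendle → Varne: 4+2+7 = 13
Cheapest is Garth → Hale → Wendle → Varne at 13 km.

13 km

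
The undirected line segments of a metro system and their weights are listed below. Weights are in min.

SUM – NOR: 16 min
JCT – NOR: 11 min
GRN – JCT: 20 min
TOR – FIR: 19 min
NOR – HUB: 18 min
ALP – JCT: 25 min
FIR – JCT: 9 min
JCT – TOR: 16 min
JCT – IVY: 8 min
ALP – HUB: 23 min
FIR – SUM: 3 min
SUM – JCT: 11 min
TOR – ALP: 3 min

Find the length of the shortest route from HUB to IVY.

Settle nodes by increasing distance from HUB:
HUB: 0
NOR: 18  (via HUB)
ALP: 23  (via HUB)
TOR: 26  (via ALP)
JCT: 29  (via NOR)
SUM: 34  (via NOR)
FIR: 37  (via SUM)
IVY: 37  (via JCT)
Shortest route: HUB → NOR → JCT → IVY = 37 min.

37 min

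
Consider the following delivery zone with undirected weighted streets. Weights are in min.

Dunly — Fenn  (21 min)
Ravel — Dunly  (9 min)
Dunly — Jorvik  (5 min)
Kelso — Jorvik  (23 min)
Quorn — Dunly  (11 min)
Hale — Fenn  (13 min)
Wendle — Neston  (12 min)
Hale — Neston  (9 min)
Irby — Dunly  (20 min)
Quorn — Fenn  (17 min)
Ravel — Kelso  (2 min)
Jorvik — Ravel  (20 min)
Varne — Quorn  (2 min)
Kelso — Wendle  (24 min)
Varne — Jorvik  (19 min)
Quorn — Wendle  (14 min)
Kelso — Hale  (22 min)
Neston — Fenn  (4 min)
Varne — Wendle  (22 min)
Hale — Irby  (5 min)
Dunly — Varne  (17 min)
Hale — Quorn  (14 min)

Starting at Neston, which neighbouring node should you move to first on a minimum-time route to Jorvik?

Fenn

Compare a few routes:
Neston - Fenn - Quorn - Dunly - Jorvik: 4+17+11+5 = 37
Neston - Hale - Quorn - Dunly - Jorvik: 9+14+11+5 = 39
Neston - Fenn - Dunly - Jorvik: 4+21+5 = 30
Neston - Hale - Irby - Dunly - Jorvik: 9+5+20+5 = 39
The minimum is 30 min via Neston - Fenn - Dunly - Jorvik.
So from Neston the first move is to Fenn.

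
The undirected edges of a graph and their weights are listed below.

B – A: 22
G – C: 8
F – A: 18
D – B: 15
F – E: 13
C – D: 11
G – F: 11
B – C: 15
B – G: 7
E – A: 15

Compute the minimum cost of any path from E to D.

43

Candidate routes:
E - A - B - D: 15+22+15 = 52
E - F - G - B - D: 13+11+7+15 = 46
E - F - G - C - D: 13+11+8+11 = 43
Cheapest is E - F - G - C - D at 43.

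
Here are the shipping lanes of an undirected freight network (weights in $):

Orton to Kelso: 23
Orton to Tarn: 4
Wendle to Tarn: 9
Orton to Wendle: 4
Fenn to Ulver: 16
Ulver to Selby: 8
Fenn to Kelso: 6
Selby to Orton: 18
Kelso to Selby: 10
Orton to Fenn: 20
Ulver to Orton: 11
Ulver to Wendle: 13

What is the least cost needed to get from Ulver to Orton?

$11

Enumerating some paths:
Ulver → Wendle → Orton: 13+4 = 17
Ulver → Orton: 11 = 11
Cheapest is Ulver → Orton at $11.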